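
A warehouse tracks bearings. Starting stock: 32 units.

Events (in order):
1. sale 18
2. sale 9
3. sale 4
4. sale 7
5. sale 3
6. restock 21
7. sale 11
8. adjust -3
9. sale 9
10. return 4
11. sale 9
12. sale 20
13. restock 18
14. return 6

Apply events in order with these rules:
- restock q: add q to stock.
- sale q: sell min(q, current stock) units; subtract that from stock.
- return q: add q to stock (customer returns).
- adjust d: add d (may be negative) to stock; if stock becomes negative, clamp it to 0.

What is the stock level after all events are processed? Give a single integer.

Processing events:
Start: stock = 32
  Event 1 (sale 18): sell min(18,32)=18. stock: 32 - 18 = 14. total_sold = 18
  Event 2 (sale 9): sell min(9,14)=9. stock: 14 - 9 = 5. total_sold = 27
  Event 3 (sale 4): sell min(4,5)=4. stock: 5 - 4 = 1. total_sold = 31
  Event 4 (sale 7): sell min(7,1)=1. stock: 1 - 1 = 0. total_sold = 32
  Event 5 (sale 3): sell min(3,0)=0. stock: 0 - 0 = 0. total_sold = 32
  Event 6 (restock 21): 0 + 21 = 21
  Event 7 (sale 11): sell min(11,21)=11. stock: 21 - 11 = 10. total_sold = 43
  Event 8 (adjust -3): 10 + -3 = 7
  Event 9 (sale 9): sell min(9,7)=7. stock: 7 - 7 = 0. total_sold = 50
  Event 10 (return 4): 0 + 4 = 4
  Event 11 (sale 9): sell min(9,4)=4. stock: 4 - 4 = 0. total_sold = 54
  Event 12 (sale 20): sell min(20,0)=0. stock: 0 - 0 = 0. total_sold = 54
  Event 13 (restock 18): 0 + 18 = 18
  Event 14 (return 6): 18 + 6 = 24
Final: stock = 24, total_sold = 54

Answer: 24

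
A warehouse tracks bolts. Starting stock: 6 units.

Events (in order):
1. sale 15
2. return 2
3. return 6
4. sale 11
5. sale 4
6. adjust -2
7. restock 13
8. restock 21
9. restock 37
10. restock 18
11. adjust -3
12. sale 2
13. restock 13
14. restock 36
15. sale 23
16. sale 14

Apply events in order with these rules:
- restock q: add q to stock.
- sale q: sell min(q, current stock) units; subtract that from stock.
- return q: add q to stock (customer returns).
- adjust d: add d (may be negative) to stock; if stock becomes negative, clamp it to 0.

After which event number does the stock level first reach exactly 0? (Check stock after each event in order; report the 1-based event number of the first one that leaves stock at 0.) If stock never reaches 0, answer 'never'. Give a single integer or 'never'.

Processing events:
Start: stock = 6
  Event 1 (sale 15): sell min(15,6)=6. stock: 6 - 6 = 0. total_sold = 6
  Event 2 (return 2): 0 + 2 = 2
  Event 3 (return 6): 2 + 6 = 8
  Event 4 (sale 11): sell min(11,8)=8. stock: 8 - 8 = 0. total_sold = 14
  Event 5 (sale 4): sell min(4,0)=0. stock: 0 - 0 = 0. total_sold = 14
  Event 6 (adjust -2): 0 + -2 = 0 (clamped to 0)
  Event 7 (restock 13): 0 + 13 = 13
  Event 8 (restock 21): 13 + 21 = 34
  Event 9 (restock 37): 34 + 37 = 71
  Event 10 (restock 18): 71 + 18 = 89
  Event 11 (adjust -3): 89 + -3 = 86
  Event 12 (sale 2): sell min(2,86)=2. stock: 86 - 2 = 84. total_sold = 16
  Event 13 (restock 13): 84 + 13 = 97
  Event 14 (restock 36): 97 + 36 = 133
  Event 15 (sale 23): sell min(23,133)=23. stock: 133 - 23 = 110. total_sold = 39
  Event 16 (sale 14): sell min(14,110)=14. stock: 110 - 14 = 96. total_sold = 53
Final: stock = 96, total_sold = 53

First zero at event 1.

Answer: 1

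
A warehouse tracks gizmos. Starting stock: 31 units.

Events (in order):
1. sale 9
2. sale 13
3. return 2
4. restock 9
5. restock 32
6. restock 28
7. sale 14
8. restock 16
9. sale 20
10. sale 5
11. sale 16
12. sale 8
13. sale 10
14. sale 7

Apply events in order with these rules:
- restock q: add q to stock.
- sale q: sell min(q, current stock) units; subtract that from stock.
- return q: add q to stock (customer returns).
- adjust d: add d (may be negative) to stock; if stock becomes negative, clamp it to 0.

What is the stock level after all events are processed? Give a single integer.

Processing events:
Start: stock = 31
  Event 1 (sale 9): sell min(9,31)=9. stock: 31 - 9 = 22. total_sold = 9
  Event 2 (sale 13): sell min(13,22)=13. stock: 22 - 13 = 9. total_sold = 22
  Event 3 (return 2): 9 + 2 = 11
  Event 4 (restock 9): 11 + 9 = 20
  Event 5 (restock 32): 20 + 32 = 52
  Event 6 (restock 28): 52 + 28 = 80
  Event 7 (sale 14): sell min(14,80)=14. stock: 80 - 14 = 66. total_sold = 36
  Event 8 (restock 16): 66 + 16 = 82
  Event 9 (sale 20): sell min(20,82)=20. stock: 82 - 20 = 62. total_sold = 56
  Event 10 (sale 5): sell min(5,62)=5. stock: 62 - 5 = 57. total_sold = 61
  Event 11 (sale 16): sell min(16,57)=16. stock: 57 - 16 = 41. total_sold = 77
  Event 12 (sale 8): sell min(8,41)=8. stock: 41 - 8 = 33. total_sold = 85
  Event 13 (sale 10): sell min(10,33)=10. stock: 33 - 10 = 23. total_sold = 95
  Event 14 (sale 7): sell min(7,23)=7. stock: 23 - 7 = 16. total_sold = 102
Final: stock = 16, total_sold = 102

Answer: 16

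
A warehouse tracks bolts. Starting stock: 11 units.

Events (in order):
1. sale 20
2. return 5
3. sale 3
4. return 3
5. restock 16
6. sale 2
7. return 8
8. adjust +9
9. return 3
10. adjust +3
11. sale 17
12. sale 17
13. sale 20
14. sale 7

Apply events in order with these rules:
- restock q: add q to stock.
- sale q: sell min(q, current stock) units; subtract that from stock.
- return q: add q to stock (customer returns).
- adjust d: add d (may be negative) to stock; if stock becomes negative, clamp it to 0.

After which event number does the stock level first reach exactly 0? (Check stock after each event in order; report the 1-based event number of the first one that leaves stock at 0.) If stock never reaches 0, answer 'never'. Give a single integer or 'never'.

Processing events:
Start: stock = 11
  Event 1 (sale 20): sell min(20,11)=11. stock: 11 - 11 = 0. total_sold = 11
  Event 2 (return 5): 0 + 5 = 5
  Event 3 (sale 3): sell min(3,5)=3. stock: 5 - 3 = 2. total_sold = 14
  Event 4 (return 3): 2 + 3 = 5
  Event 5 (restock 16): 5 + 16 = 21
  Event 6 (sale 2): sell min(2,21)=2. stock: 21 - 2 = 19. total_sold = 16
  Event 7 (return 8): 19 + 8 = 27
  Event 8 (adjust +9): 27 + 9 = 36
  Event 9 (return 3): 36 + 3 = 39
  Event 10 (adjust +3): 39 + 3 = 42
  Event 11 (sale 17): sell min(17,42)=17. stock: 42 - 17 = 25. total_sold = 33
  Event 12 (sale 17): sell min(17,25)=17. stock: 25 - 17 = 8. total_sold = 50
  Event 13 (sale 20): sell min(20,8)=8. stock: 8 - 8 = 0. total_sold = 58
  Event 14 (sale 7): sell min(7,0)=0. stock: 0 - 0 = 0. total_sold = 58
Final: stock = 0, total_sold = 58

First zero at event 1.

Answer: 1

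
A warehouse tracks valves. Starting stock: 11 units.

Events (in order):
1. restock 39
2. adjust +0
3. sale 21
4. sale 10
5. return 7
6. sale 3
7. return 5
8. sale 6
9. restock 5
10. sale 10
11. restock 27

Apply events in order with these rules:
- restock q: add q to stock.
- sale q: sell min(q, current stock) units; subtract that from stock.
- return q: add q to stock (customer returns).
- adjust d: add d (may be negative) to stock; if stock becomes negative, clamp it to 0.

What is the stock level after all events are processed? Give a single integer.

Answer: 44

Derivation:
Processing events:
Start: stock = 11
  Event 1 (restock 39): 11 + 39 = 50
  Event 2 (adjust +0): 50 + 0 = 50
  Event 3 (sale 21): sell min(21,50)=21. stock: 50 - 21 = 29. total_sold = 21
  Event 4 (sale 10): sell min(10,29)=10. stock: 29 - 10 = 19. total_sold = 31
  Event 5 (return 7): 19 + 7 = 26
  Event 6 (sale 3): sell min(3,26)=3. stock: 26 - 3 = 23. total_sold = 34
  Event 7 (return 5): 23 + 5 = 28
  Event 8 (sale 6): sell min(6,28)=6. stock: 28 - 6 = 22. total_sold = 40
  Event 9 (restock 5): 22 + 5 = 27
  Event 10 (sale 10): sell min(10,27)=10. stock: 27 - 10 = 17. total_sold = 50
  Event 11 (restock 27): 17 + 27 = 44
Final: stock = 44, total_sold = 50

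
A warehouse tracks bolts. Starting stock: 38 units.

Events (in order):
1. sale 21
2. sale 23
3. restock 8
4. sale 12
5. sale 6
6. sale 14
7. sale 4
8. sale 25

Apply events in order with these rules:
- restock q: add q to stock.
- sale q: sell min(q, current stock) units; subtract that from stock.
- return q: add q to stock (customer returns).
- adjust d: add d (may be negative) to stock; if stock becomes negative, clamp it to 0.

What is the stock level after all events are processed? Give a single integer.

Answer: 0

Derivation:
Processing events:
Start: stock = 38
  Event 1 (sale 21): sell min(21,38)=21. stock: 38 - 21 = 17. total_sold = 21
  Event 2 (sale 23): sell min(23,17)=17. stock: 17 - 17 = 0. total_sold = 38
  Event 3 (restock 8): 0 + 8 = 8
  Event 4 (sale 12): sell min(12,8)=8. stock: 8 - 8 = 0. total_sold = 46
  Event 5 (sale 6): sell min(6,0)=0. stock: 0 - 0 = 0. total_sold = 46
  Event 6 (sale 14): sell min(14,0)=0. stock: 0 - 0 = 0. total_sold = 46
  Event 7 (sale 4): sell min(4,0)=0. stock: 0 - 0 = 0. total_sold = 46
  Event 8 (sale 25): sell min(25,0)=0. stock: 0 - 0 = 0. total_sold = 46
Final: stock = 0, total_sold = 46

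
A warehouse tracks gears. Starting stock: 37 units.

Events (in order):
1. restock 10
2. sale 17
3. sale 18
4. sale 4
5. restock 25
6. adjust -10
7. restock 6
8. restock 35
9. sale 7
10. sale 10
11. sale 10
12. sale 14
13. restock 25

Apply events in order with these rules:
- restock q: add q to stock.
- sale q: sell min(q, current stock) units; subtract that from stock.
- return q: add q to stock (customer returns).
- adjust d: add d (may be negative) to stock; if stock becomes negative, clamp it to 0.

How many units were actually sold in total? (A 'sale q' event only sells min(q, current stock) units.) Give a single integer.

Answer: 80

Derivation:
Processing events:
Start: stock = 37
  Event 1 (restock 10): 37 + 10 = 47
  Event 2 (sale 17): sell min(17,47)=17. stock: 47 - 17 = 30. total_sold = 17
  Event 3 (sale 18): sell min(18,30)=18. stock: 30 - 18 = 12. total_sold = 35
  Event 4 (sale 4): sell min(4,12)=4. stock: 12 - 4 = 8. total_sold = 39
  Event 5 (restock 25): 8 + 25 = 33
  Event 6 (adjust -10): 33 + -10 = 23
  Event 7 (restock 6): 23 + 6 = 29
  Event 8 (restock 35): 29 + 35 = 64
  Event 9 (sale 7): sell min(7,64)=7. stock: 64 - 7 = 57. total_sold = 46
  Event 10 (sale 10): sell min(10,57)=10. stock: 57 - 10 = 47. total_sold = 56
  Event 11 (sale 10): sell min(10,47)=10. stock: 47 - 10 = 37. total_sold = 66
  Event 12 (sale 14): sell min(14,37)=14. stock: 37 - 14 = 23. total_sold = 80
  Event 13 (restock 25): 23 + 25 = 48
Final: stock = 48, total_sold = 80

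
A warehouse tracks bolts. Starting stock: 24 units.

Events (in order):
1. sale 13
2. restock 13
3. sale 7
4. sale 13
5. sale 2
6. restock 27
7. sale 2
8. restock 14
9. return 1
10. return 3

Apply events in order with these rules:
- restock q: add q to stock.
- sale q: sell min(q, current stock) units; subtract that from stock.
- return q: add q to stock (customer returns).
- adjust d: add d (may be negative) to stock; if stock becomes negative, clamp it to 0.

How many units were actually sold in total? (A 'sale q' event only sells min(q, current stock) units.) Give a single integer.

Answer: 37

Derivation:
Processing events:
Start: stock = 24
  Event 1 (sale 13): sell min(13,24)=13. stock: 24 - 13 = 11. total_sold = 13
  Event 2 (restock 13): 11 + 13 = 24
  Event 3 (sale 7): sell min(7,24)=7. stock: 24 - 7 = 17. total_sold = 20
  Event 4 (sale 13): sell min(13,17)=13. stock: 17 - 13 = 4. total_sold = 33
  Event 5 (sale 2): sell min(2,4)=2. stock: 4 - 2 = 2. total_sold = 35
  Event 6 (restock 27): 2 + 27 = 29
  Event 7 (sale 2): sell min(2,29)=2. stock: 29 - 2 = 27. total_sold = 37
  Event 8 (restock 14): 27 + 14 = 41
  Event 9 (return 1): 41 + 1 = 42
  Event 10 (return 3): 42 + 3 = 45
Final: stock = 45, total_sold = 37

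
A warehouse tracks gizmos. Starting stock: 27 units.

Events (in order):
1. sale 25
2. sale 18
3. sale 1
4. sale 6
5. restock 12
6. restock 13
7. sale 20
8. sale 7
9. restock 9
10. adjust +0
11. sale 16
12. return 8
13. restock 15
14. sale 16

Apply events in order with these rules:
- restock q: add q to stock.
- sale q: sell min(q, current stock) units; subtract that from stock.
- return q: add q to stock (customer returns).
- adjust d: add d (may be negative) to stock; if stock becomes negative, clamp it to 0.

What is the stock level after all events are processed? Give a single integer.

Processing events:
Start: stock = 27
  Event 1 (sale 25): sell min(25,27)=25. stock: 27 - 25 = 2. total_sold = 25
  Event 2 (sale 18): sell min(18,2)=2. stock: 2 - 2 = 0. total_sold = 27
  Event 3 (sale 1): sell min(1,0)=0. stock: 0 - 0 = 0. total_sold = 27
  Event 4 (sale 6): sell min(6,0)=0. stock: 0 - 0 = 0. total_sold = 27
  Event 5 (restock 12): 0 + 12 = 12
  Event 6 (restock 13): 12 + 13 = 25
  Event 7 (sale 20): sell min(20,25)=20. stock: 25 - 20 = 5. total_sold = 47
  Event 8 (sale 7): sell min(7,5)=5. stock: 5 - 5 = 0. total_sold = 52
  Event 9 (restock 9): 0 + 9 = 9
  Event 10 (adjust +0): 9 + 0 = 9
  Event 11 (sale 16): sell min(16,9)=9. stock: 9 - 9 = 0. total_sold = 61
  Event 12 (return 8): 0 + 8 = 8
  Event 13 (restock 15): 8 + 15 = 23
  Event 14 (sale 16): sell min(16,23)=16. stock: 23 - 16 = 7. total_sold = 77
Final: stock = 7, total_sold = 77

Answer: 7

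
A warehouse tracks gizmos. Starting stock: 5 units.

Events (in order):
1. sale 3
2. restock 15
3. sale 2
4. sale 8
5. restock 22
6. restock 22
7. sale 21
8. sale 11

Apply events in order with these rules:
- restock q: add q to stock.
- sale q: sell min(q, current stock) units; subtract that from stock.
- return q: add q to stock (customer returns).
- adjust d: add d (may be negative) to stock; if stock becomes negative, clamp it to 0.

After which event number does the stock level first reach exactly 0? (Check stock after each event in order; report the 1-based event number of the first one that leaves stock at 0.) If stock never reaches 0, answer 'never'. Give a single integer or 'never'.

Answer: never

Derivation:
Processing events:
Start: stock = 5
  Event 1 (sale 3): sell min(3,5)=3. stock: 5 - 3 = 2. total_sold = 3
  Event 2 (restock 15): 2 + 15 = 17
  Event 3 (sale 2): sell min(2,17)=2. stock: 17 - 2 = 15. total_sold = 5
  Event 4 (sale 8): sell min(8,15)=8. stock: 15 - 8 = 7. total_sold = 13
  Event 5 (restock 22): 7 + 22 = 29
  Event 6 (restock 22): 29 + 22 = 51
  Event 7 (sale 21): sell min(21,51)=21. stock: 51 - 21 = 30. total_sold = 34
  Event 8 (sale 11): sell min(11,30)=11. stock: 30 - 11 = 19. total_sold = 45
Final: stock = 19, total_sold = 45

Stock never reaches 0.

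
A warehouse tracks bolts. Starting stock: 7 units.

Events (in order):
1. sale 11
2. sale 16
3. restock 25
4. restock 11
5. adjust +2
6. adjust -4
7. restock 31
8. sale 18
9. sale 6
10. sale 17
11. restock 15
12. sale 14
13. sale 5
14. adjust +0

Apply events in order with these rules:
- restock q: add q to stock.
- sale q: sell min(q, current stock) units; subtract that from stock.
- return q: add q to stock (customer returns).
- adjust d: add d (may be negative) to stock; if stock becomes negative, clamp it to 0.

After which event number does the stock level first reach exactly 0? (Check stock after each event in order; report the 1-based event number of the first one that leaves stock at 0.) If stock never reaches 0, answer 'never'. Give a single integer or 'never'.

Answer: 1

Derivation:
Processing events:
Start: stock = 7
  Event 1 (sale 11): sell min(11,7)=7. stock: 7 - 7 = 0. total_sold = 7
  Event 2 (sale 16): sell min(16,0)=0. stock: 0 - 0 = 0. total_sold = 7
  Event 3 (restock 25): 0 + 25 = 25
  Event 4 (restock 11): 25 + 11 = 36
  Event 5 (adjust +2): 36 + 2 = 38
  Event 6 (adjust -4): 38 + -4 = 34
  Event 7 (restock 31): 34 + 31 = 65
  Event 8 (sale 18): sell min(18,65)=18. stock: 65 - 18 = 47. total_sold = 25
  Event 9 (sale 6): sell min(6,47)=6. stock: 47 - 6 = 41. total_sold = 31
  Event 10 (sale 17): sell min(17,41)=17. stock: 41 - 17 = 24. total_sold = 48
  Event 11 (restock 15): 24 + 15 = 39
  Event 12 (sale 14): sell min(14,39)=14. stock: 39 - 14 = 25. total_sold = 62
  Event 13 (sale 5): sell min(5,25)=5. stock: 25 - 5 = 20. total_sold = 67
  Event 14 (adjust +0): 20 + 0 = 20
Final: stock = 20, total_sold = 67

First zero at event 1.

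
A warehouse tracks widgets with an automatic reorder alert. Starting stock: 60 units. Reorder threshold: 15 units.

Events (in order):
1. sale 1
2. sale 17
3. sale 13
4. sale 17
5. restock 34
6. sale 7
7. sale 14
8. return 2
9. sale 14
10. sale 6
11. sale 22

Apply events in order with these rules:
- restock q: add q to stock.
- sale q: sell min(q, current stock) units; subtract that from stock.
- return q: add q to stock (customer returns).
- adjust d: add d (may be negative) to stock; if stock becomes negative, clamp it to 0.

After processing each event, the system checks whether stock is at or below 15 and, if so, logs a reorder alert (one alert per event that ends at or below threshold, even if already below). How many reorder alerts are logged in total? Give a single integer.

Processing events:
Start: stock = 60
  Event 1 (sale 1): sell min(1,60)=1. stock: 60 - 1 = 59. total_sold = 1
  Event 2 (sale 17): sell min(17,59)=17. stock: 59 - 17 = 42. total_sold = 18
  Event 3 (sale 13): sell min(13,42)=13. stock: 42 - 13 = 29. total_sold = 31
  Event 4 (sale 17): sell min(17,29)=17. stock: 29 - 17 = 12. total_sold = 48
  Event 5 (restock 34): 12 + 34 = 46
  Event 6 (sale 7): sell min(7,46)=7. stock: 46 - 7 = 39. total_sold = 55
  Event 7 (sale 14): sell min(14,39)=14. stock: 39 - 14 = 25. total_sold = 69
  Event 8 (return 2): 25 + 2 = 27
  Event 9 (sale 14): sell min(14,27)=14. stock: 27 - 14 = 13. total_sold = 83
  Event 10 (sale 6): sell min(6,13)=6. stock: 13 - 6 = 7. total_sold = 89
  Event 11 (sale 22): sell min(22,7)=7. stock: 7 - 7 = 0. total_sold = 96
Final: stock = 0, total_sold = 96

Checking against threshold 15:
  After event 1: stock=59 > 15
  After event 2: stock=42 > 15
  After event 3: stock=29 > 15
  After event 4: stock=12 <= 15 -> ALERT
  After event 5: stock=46 > 15
  After event 6: stock=39 > 15
  After event 7: stock=25 > 15
  After event 8: stock=27 > 15
  After event 9: stock=13 <= 15 -> ALERT
  After event 10: stock=7 <= 15 -> ALERT
  After event 11: stock=0 <= 15 -> ALERT
Alert events: [4, 9, 10, 11]. Count = 4

Answer: 4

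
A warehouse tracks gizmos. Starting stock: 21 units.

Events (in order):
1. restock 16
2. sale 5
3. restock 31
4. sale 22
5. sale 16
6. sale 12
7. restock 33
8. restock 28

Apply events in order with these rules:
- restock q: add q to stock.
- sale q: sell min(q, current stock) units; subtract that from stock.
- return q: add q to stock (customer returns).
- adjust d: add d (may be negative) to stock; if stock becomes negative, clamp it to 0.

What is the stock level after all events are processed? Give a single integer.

Answer: 74

Derivation:
Processing events:
Start: stock = 21
  Event 1 (restock 16): 21 + 16 = 37
  Event 2 (sale 5): sell min(5,37)=5. stock: 37 - 5 = 32. total_sold = 5
  Event 3 (restock 31): 32 + 31 = 63
  Event 4 (sale 22): sell min(22,63)=22. stock: 63 - 22 = 41. total_sold = 27
  Event 5 (sale 16): sell min(16,41)=16. stock: 41 - 16 = 25. total_sold = 43
  Event 6 (sale 12): sell min(12,25)=12. stock: 25 - 12 = 13. total_sold = 55
  Event 7 (restock 33): 13 + 33 = 46
  Event 8 (restock 28): 46 + 28 = 74
Final: stock = 74, total_sold = 55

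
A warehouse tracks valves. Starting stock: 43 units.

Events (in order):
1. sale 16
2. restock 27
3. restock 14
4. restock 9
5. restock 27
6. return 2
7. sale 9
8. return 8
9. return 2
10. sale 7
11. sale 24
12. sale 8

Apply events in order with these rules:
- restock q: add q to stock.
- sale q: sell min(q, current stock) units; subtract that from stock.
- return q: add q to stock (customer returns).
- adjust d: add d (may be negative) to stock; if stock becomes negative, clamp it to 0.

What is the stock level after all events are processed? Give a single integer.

Answer: 68

Derivation:
Processing events:
Start: stock = 43
  Event 1 (sale 16): sell min(16,43)=16. stock: 43 - 16 = 27. total_sold = 16
  Event 2 (restock 27): 27 + 27 = 54
  Event 3 (restock 14): 54 + 14 = 68
  Event 4 (restock 9): 68 + 9 = 77
  Event 5 (restock 27): 77 + 27 = 104
  Event 6 (return 2): 104 + 2 = 106
  Event 7 (sale 9): sell min(9,106)=9. stock: 106 - 9 = 97. total_sold = 25
  Event 8 (return 8): 97 + 8 = 105
  Event 9 (return 2): 105 + 2 = 107
  Event 10 (sale 7): sell min(7,107)=7. stock: 107 - 7 = 100. total_sold = 32
  Event 11 (sale 24): sell min(24,100)=24. stock: 100 - 24 = 76. total_sold = 56
  Event 12 (sale 8): sell min(8,76)=8. stock: 76 - 8 = 68. total_sold = 64
Final: stock = 68, total_sold = 64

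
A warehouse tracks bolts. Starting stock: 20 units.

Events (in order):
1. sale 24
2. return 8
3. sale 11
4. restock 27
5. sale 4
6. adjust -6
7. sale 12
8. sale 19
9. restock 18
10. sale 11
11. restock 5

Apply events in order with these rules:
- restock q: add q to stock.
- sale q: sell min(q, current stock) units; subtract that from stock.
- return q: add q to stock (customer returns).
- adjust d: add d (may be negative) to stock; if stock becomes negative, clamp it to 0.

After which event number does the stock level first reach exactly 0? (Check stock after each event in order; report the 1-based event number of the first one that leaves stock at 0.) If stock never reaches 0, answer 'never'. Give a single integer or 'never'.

Processing events:
Start: stock = 20
  Event 1 (sale 24): sell min(24,20)=20. stock: 20 - 20 = 0. total_sold = 20
  Event 2 (return 8): 0 + 8 = 8
  Event 3 (sale 11): sell min(11,8)=8. stock: 8 - 8 = 0. total_sold = 28
  Event 4 (restock 27): 0 + 27 = 27
  Event 5 (sale 4): sell min(4,27)=4. stock: 27 - 4 = 23. total_sold = 32
  Event 6 (adjust -6): 23 + -6 = 17
  Event 7 (sale 12): sell min(12,17)=12. stock: 17 - 12 = 5. total_sold = 44
  Event 8 (sale 19): sell min(19,5)=5. stock: 5 - 5 = 0. total_sold = 49
  Event 9 (restock 18): 0 + 18 = 18
  Event 10 (sale 11): sell min(11,18)=11. stock: 18 - 11 = 7. total_sold = 60
  Event 11 (restock 5): 7 + 5 = 12
Final: stock = 12, total_sold = 60

First zero at event 1.

Answer: 1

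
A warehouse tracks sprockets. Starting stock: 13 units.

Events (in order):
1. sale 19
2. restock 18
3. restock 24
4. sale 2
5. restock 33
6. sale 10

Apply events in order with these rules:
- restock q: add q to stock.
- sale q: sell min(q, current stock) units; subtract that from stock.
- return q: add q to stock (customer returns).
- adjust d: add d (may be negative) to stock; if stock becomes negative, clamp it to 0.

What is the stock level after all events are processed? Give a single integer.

Processing events:
Start: stock = 13
  Event 1 (sale 19): sell min(19,13)=13. stock: 13 - 13 = 0. total_sold = 13
  Event 2 (restock 18): 0 + 18 = 18
  Event 3 (restock 24): 18 + 24 = 42
  Event 4 (sale 2): sell min(2,42)=2. stock: 42 - 2 = 40. total_sold = 15
  Event 5 (restock 33): 40 + 33 = 73
  Event 6 (sale 10): sell min(10,73)=10. stock: 73 - 10 = 63. total_sold = 25
Final: stock = 63, total_sold = 25

Answer: 63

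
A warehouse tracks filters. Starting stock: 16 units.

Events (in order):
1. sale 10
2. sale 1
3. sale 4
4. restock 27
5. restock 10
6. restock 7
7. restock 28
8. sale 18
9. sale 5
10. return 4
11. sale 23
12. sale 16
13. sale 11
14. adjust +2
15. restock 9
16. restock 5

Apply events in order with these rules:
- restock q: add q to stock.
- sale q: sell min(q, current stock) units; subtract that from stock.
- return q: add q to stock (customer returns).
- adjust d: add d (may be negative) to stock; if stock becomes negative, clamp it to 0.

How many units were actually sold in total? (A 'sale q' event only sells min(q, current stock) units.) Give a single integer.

Answer: 88

Derivation:
Processing events:
Start: stock = 16
  Event 1 (sale 10): sell min(10,16)=10. stock: 16 - 10 = 6. total_sold = 10
  Event 2 (sale 1): sell min(1,6)=1. stock: 6 - 1 = 5. total_sold = 11
  Event 3 (sale 4): sell min(4,5)=4. stock: 5 - 4 = 1. total_sold = 15
  Event 4 (restock 27): 1 + 27 = 28
  Event 5 (restock 10): 28 + 10 = 38
  Event 6 (restock 7): 38 + 7 = 45
  Event 7 (restock 28): 45 + 28 = 73
  Event 8 (sale 18): sell min(18,73)=18. stock: 73 - 18 = 55. total_sold = 33
  Event 9 (sale 5): sell min(5,55)=5. stock: 55 - 5 = 50. total_sold = 38
  Event 10 (return 4): 50 + 4 = 54
  Event 11 (sale 23): sell min(23,54)=23. stock: 54 - 23 = 31. total_sold = 61
  Event 12 (sale 16): sell min(16,31)=16. stock: 31 - 16 = 15. total_sold = 77
  Event 13 (sale 11): sell min(11,15)=11. stock: 15 - 11 = 4. total_sold = 88
  Event 14 (adjust +2): 4 + 2 = 6
  Event 15 (restock 9): 6 + 9 = 15
  Event 16 (restock 5): 15 + 5 = 20
Final: stock = 20, total_sold = 88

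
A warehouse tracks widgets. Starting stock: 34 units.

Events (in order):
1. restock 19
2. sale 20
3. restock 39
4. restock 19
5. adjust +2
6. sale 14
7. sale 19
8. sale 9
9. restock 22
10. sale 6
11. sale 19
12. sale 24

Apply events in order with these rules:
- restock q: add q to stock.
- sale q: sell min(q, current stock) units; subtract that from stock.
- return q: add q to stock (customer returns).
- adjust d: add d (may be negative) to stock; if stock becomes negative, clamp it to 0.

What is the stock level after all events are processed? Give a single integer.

Processing events:
Start: stock = 34
  Event 1 (restock 19): 34 + 19 = 53
  Event 2 (sale 20): sell min(20,53)=20. stock: 53 - 20 = 33. total_sold = 20
  Event 3 (restock 39): 33 + 39 = 72
  Event 4 (restock 19): 72 + 19 = 91
  Event 5 (adjust +2): 91 + 2 = 93
  Event 6 (sale 14): sell min(14,93)=14. stock: 93 - 14 = 79. total_sold = 34
  Event 7 (sale 19): sell min(19,79)=19. stock: 79 - 19 = 60. total_sold = 53
  Event 8 (sale 9): sell min(9,60)=9. stock: 60 - 9 = 51. total_sold = 62
  Event 9 (restock 22): 51 + 22 = 73
  Event 10 (sale 6): sell min(6,73)=6. stock: 73 - 6 = 67. total_sold = 68
  Event 11 (sale 19): sell min(19,67)=19. stock: 67 - 19 = 48. total_sold = 87
  Event 12 (sale 24): sell min(24,48)=24. stock: 48 - 24 = 24. total_sold = 111
Final: stock = 24, total_sold = 111

Answer: 24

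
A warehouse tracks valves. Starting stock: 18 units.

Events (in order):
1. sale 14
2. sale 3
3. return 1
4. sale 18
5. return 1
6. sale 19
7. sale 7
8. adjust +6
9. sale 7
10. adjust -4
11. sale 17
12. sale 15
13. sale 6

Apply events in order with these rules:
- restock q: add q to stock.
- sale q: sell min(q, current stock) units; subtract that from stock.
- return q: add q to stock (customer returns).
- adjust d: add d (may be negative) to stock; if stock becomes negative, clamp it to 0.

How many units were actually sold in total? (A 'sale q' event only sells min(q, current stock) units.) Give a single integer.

Processing events:
Start: stock = 18
  Event 1 (sale 14): sell min(14,18)=14. stock: 18 - 14 = 4. total_sold = 14
  Event 2 (sale 3): sell min(3,4)=3. stock: 4 - 3 = 1. total_sold = 17
  Event 3 (return 1): 1 + 1 = 2
  Event 4 (sale 18): sell min(18,2)=2. stock: 2 - 2 = 0. total_sold = 19
  Event 5 (return 1): 0 + 1 = 1
  Event 6 (sale 19): sell min(19,1)=1. stock: 1 - 1 = 0. total_sold = 20
  Event 7 (sale 7): sell min(7,0)=0. stock: 0 - 0 = 0. total_sold = 20
  Event 8 (adjust +6): 0 + 6 = 6
  Event 9 (sale 7): sell min(7,6)=6. stock: 6 - 6 = 0. total_sold = 26
  Event 10 (adjust -4): 0 + -4 = 0 (clamped to 0)
  Event 11 (sale 17): sell min(17,0)=0. stock: 0 - 0 = 0. total_sold = 26
  Event 12 (sale 15): sell min(15,0)=0. stock: 0 - 0 = 0. total_sold = 26
  Event 13 (sale 6): sell min(6,0)=0. stock: 0 - 0 = 0. total_sold = 26
Final: stock = 0, total_sold = 26

Answer: 26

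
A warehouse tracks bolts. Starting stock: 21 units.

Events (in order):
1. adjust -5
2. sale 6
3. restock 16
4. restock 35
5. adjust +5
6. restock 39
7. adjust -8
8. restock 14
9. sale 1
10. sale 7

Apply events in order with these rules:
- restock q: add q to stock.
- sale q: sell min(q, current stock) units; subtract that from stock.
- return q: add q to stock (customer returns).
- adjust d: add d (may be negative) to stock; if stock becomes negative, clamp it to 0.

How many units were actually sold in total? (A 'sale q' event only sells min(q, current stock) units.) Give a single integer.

Processing events:
Start: stock = 21
  Event 1 (adjust -5): 21 + -5 = 16
  Event 2 (sale 6): sell min(6,16)=6. stock: 16 - 6 = 10. total_sold = 6
  Event 3 (restock 16): 10 + 16 = 26
  Event 4 (restock 35): 26 + 35 = 61
  Event 5 (adjust +5): 61 + 5 = 66
  Event 6 (restock 39): 66 + 39 = 105
  Event 7 (adjust -8): 105 + -8 = 97
  Event 8 (restock 14): 97 + 14 = 111
  Event 9 (sale 1): sell min(1,111)=1. stock: 111 - 1 = 110. total_sold = 7
  Event 10 (sale 7): sell min(7,110)=7. stock: 110 - 7 = 103. total_sold = 14
Final: stock = 103, total_sold = 14

Answer: 14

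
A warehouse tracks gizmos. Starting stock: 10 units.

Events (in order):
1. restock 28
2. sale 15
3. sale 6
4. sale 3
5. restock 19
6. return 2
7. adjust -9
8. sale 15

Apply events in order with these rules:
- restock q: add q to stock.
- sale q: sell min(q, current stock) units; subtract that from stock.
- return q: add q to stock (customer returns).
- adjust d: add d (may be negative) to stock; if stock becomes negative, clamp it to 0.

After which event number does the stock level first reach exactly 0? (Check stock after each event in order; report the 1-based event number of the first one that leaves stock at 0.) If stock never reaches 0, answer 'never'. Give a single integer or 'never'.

Answer: never

Derivation:
Processing events:
Start: stock = 10
  Event 1 (restock 28): 10 + 28 = 38
  Event 2 (sale 15): sell min(15,38)=15. stock: 38 - 15 = 23. total_sold = 15
  Event 3 (sale 6): sell min(6,23)=6. stock: 23 - 6 = 17. total_sold = 21
  Event 4 (sale 3): sell min(3,17)=3. stock: 17 - 3 = 14. total_sold = 24
  Event 5 (restock 19): 14 + 19 = 33
  Event 6 (return 2): 33 + 2 = 35
  Event 7 (adjust -9): 35 + -9 = 26
  Event 8 (sale 15): sell min(15,26)=15. stock: 26 - 15 = 11. total_sold = 39
Final: stock = 11, total_sold = 39

Stock never reaches 0.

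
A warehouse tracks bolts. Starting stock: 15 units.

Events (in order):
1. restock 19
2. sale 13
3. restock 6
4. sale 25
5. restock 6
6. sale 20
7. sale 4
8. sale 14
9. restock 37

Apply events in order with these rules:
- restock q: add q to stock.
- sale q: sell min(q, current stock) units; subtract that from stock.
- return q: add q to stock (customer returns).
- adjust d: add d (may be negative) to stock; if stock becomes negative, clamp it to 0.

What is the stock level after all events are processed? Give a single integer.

Processing events:
Start: stock = 15
  Event 1 (restock 19): 15 + 19 = 34
  Event 2 (sale 13): sell min(13,34)=13. stock: 34 - 13 = 21. total_sold = 13
  Event 3 (restock 6): 21 + 6 = 27
  Event 4 (sale 25): sell min(25,27)=25. stock: 27 - 25 = 2. total_sold = 38
  Event 5 (restock 6): 2 + 6 = 8
  Event 6 (sale 20): sell min(20,8)=8. stock: 8 - 8 = 0. total_sold = 46
  Event 7 (sale 4): sell min(4,0)=0. stock: 0 - 0 = 0. total_sold = 46
  Event 8 (sale 14): sell min(14,0)=0. stock: 0 - 0 = 0. total_sold = 46
  Event 9 (restock 37): 0 + 37 = 37
Final: stock = 37, total_sold = 46

Answer: 37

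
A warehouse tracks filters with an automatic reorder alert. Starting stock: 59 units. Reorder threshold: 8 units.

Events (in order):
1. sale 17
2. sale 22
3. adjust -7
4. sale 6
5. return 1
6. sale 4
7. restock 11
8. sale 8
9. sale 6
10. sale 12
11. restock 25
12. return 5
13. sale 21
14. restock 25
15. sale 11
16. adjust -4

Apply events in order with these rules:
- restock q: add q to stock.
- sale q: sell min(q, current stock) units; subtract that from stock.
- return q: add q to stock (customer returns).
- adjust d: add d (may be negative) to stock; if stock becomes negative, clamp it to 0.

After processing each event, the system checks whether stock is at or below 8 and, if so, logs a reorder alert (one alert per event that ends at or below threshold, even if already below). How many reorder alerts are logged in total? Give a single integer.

Processing events:
Start: stock = 59
  Event 1 (sale 17): sell min(17,59)=17. stock: 59 - 17 = 42. total_sold = 17
  Event 2 (sale 22): sell min(22,42)=22. stock: 42 - 22 = 20. total_sold = 39
  Event 3 (adjust -7): 20 + -7 = 13
  Event 4 (sale 6): sell min(6,13)=6. stock: 13 - 6 = 7. total_sold = 45
  Event 5 (return 1): 7 + 1 = 8
  Event 6 (sale 4): sell min(4,8)=4. stock: 8 - 4 = 4. total_sold = 49
  Event 7 (restock 11): 4 + 11 = 15
  Event 8 (sale 8): sell min(8,15)=8. stock: 15 - 8 = 7. total_sold = 57
  Event 9 (sale 6): sell min(6,7)=6. stock: 7 - 6 = 1. total_sold = 63
  Event 10 (sale 12): sell min(12,1)=1. stock: 1 - 1 = 0. total_sold = 64
  Event 11 (restock 25): 0 + 25 = 25
  Event 12 (return 5): 25 + 5 = 30
  Event 13 (sale 21): sell min(21,30)=21. stock: 30 - 21 = 9. total_sold = 85
  Event 14 (restock 25): 9 + 25 = 34
  Event 15 (sale 11): sell min(11,34)=11. stock: 34 - 11 = 23. total_sold = 96
  Event 16 (adjust -4): 23 + -4 = 19
Final: stock = 19, total_sold = 96

Checking against threshold 8:
  After event 1: stock=42 > 8
  After event 2: stock=20 > 8
  After event 3: stock=13 > 8
  After event 4: stock=7 <= 8 -> ALERT
  After event 5: stock=8 <= 8 -> ALERT
  After event 6: stock=4 <= 8 -> ALERT
  After event 7: stock=15 > 8
  After event 8: stock=7 <= 8 -> ALERT
  After event 9: stock=1 <= 8 -> ALERT
  After event 10: stock=0 <= 8 -> ALERT
  After event 11: stock=25 > 8
  After event 12: stock=30 > 8
  After event 13: stock=9 > 8
  After event 14: stock=34 > 8
  After event 15: stock=23 > 8
  After event 16: stock=19 > 8
Alert events: [4, 5, 6, 8, 9, 10]. Count = 6

Answer: 6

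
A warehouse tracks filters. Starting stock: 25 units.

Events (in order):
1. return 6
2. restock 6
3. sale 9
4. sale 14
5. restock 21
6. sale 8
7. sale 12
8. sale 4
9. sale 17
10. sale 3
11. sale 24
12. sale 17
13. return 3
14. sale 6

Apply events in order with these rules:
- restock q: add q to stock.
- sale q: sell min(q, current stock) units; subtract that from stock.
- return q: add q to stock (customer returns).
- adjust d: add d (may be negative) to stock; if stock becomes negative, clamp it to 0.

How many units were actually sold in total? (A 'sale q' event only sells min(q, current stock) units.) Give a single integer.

Answer: 61

Derivation:
Processing events:
Start: stock = 25
  Event 1 (return 6): 25 + 6 = 31
  Event 2 (restock 6): 31 + 6 = 37
  Event 3 (sale 9): sell min(9,37)=9. stock: 37 - 9 = 28. total_sold = 9
  Event 4 (sale 14): sell min(14,28)=14. stock: 28 - 14 = 14. total_sold = 23
  Event 5 (restock 21): 14 + 21 = 35
  Event 6 (sale 8): sell min(8,35)=8. stock: 35 - 8 = 27. total_sold = 31
  Event 7 (sale 12): sell min(12,27)=12. stock: 27 - 12 = 15. total_sold = 43
  Event 8 (sale 4): sell min(4,15)=4. stock: 15 - 4 = 11. total_sold = 47
  Event 9 (sale 17): sell min(17,11)=11. stock: 11 - 11 = 0. total_sold = 58
  Event 10 (sale 3): sell min(3,0)=0. stock: 0 - 0 = 0. total_sold = 58
  Event 11 (sale 24): sell min(24,0)=0. stock: 0 - 0 = 0. total_sold = 58
  Event 12 (sale 17): sell min(17,0)=0. stock: 0 - 0 = 0. total_sold = 58
  Event 13 (return 3): 0 + 3 = 3
  Event 14 (sale 6): sell min(6,3)=3. stock: 3 - 3 = 0. total_sold = 61
Final: stock = 0, total_sold = 61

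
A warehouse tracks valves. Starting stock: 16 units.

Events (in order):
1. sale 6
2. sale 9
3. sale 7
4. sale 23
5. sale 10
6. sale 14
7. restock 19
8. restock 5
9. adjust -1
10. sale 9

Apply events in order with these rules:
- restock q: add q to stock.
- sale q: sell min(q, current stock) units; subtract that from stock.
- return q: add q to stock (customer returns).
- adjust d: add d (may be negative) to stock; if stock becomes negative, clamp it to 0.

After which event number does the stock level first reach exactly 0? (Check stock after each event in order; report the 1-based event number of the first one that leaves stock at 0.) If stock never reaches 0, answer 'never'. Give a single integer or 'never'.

Processing events:
Start: stock = 16
  Event 1 (sale 6): sell min(6,16)=6. stock: 16 - 6 = 10. total_sold = 6
  Event 2 (sale 9): sell min(9,10)=9. stock: 10 - 9 = 1. total_sold = 15
  Event 3 (sale 7): sell min(7,1)=1. stock: 1 - 1 = 0. total_sold = 16
  Event 4 (sale 23): sell min(23,0)=0. stock: 0 - 0 = 0. total_sold = 16
  Event 5 (sale 10): sell min(10,0)=0. stock: 0 - 0 = 0. total_sold = 16
  Event 6 (sale 14): sell min(14,0)=0. stock: 0 - 0 = 0. total_sold = 16
  Event 7 (restock 19): 0 + 19 = 19
  Event 8 (restock 5): 19 + 5 = 24
  Event 9 (adjust -1): 24 + -1 = 23
  Event 10 (sale 9): sell min(9,23)=9. stock: 23 - 9 = 14. total_sold = 25
Final: stock = 14, total_sold = 25

First zero at event 3.

Answer: 3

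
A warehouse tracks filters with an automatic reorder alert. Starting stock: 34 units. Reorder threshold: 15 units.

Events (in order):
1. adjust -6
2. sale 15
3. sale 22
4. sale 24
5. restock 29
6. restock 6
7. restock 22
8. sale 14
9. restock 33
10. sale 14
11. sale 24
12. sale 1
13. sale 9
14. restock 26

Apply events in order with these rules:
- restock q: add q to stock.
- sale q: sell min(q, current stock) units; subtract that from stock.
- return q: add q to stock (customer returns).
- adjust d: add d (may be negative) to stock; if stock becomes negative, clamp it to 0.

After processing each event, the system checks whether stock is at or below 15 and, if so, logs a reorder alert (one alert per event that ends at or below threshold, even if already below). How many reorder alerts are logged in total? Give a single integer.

Processing events:
Start: stock = 34
  Event 1 (adjust -6): 34 + -6 = 28
  Event 2 (sale 15): sell min(15,28)=15. stock: 28 - 15 = 13. total_sold = 15
  Event 3 (sale 22): sell min(22,13)=13. stock: 13 - 13 = 0. total_sold = 28
  Event 4 (sale 24): sell min(24,0)=0. stock: 0 - 0 = 0. total_sold = 28
  Event 5 (restock 29): 0 + 29 = 29
  Event 6 (restock 6): 29 + 6 = 35
  Event 7 (restock 22): 35 + 22 = 57
  Event 8 (sale 14): sell min(14,57)=14. stock: 57 - 14 = 43. total_sold = 42
  Event 9 (restock 33): 43 + 33 = 76
  Event 10 (sale 14): sell min(14,76)=14. stock: 76 - 14 = 62. total_sold = 56
  Event 11 (sale 24): sell min(24,62)=24. stock: 62 - 24 = 38. total_sold = 80
  Event 12 (sale 1): sell min(1,38)=1. stock: 38 - 1 = 37. total_sold = 81
  Event 13 (sale 9): sell min(9,37)=9. stock: 37 - 9 = 28. total_sold = 90
  Event 14 (restock 26): 28 + 26 = 54
Final: stock = 54, total_sold = 90

Checking against threshold 15:
  After event 1: stock=28 > 15
  After event 2: stock=13 <= 15 -> ALERT
  After event 3: stock=0 <= 15 -> ALERT
  After event 4: stock=0 <= 15 -> ALERT
  After event 5: stock=29 > 15
  After event 6: stock=35 > 15
  After event 7: stock=57 > 15
  After event 8: stock=43 > 15
  After event 9: stock=76 > 15
  After event 10: stock=62 > 15
  After event 11: stock=38 > 15
  After event 12: stock=37 > 15
  After event 13: stock=28 > 15
  After event 14: stock=54 > 15
Alert events: [2, 3, 4]. Count = 3

Answer: 3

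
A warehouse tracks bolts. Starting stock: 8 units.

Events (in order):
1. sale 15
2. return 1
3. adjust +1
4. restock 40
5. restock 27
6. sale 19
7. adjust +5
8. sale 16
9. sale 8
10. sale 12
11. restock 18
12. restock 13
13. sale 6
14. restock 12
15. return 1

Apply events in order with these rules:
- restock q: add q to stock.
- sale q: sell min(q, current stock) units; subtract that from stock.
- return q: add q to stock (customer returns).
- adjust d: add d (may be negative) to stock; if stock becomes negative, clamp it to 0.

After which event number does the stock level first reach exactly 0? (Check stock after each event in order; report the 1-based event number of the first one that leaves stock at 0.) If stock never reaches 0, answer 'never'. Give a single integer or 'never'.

Processing events:
Start: stock = 8
  Event 1 (sale 15): sell min(15,8)=8. stock: 8 - 8 = 0. total_sold = 8
  Event 2 (return 1): 0 + 1 = 1
  Event 3 (adjust +1): 1 + 1 = 2
  Event 4 (restock 40): 2 + 40 = 42
  Event 5 (restock 27): 42 + 27 = 69
  Event 6 (sale 19): sell min(19,69)=19. stock: 69 - 19 = 50. total_sold = 27
  Event 7 (adjust +5): 50 + 5 = 55
  Event 8 (sale 16): sell min(16,55)=16. stock: 55 - 16 = 39. total_sold = 43
  Event 9 (sale 8): sell min(8,39)=8. stock: 39 - 8 = 31. total_sold = 51
  Event 10 (sale 12): sell min(12,31)=12. stock: 31 - 12 = 19. total_sold = 63
  Event 11 (restock 18): 19 + 18 = 37
  Event 12 (restock 13): 37 + 13 = 50
  Event 13 (sale 6): sell min(6,50)=6. stock: 50 - 6 = 44. total_sold = 69
  Event 14 (restock 12): 44 + 12 = 56
  Event 15 (return 1): 56 + 1 = 57
Final: stock = 57, total_sold = 69

First zero at event 1.

Answer: 1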